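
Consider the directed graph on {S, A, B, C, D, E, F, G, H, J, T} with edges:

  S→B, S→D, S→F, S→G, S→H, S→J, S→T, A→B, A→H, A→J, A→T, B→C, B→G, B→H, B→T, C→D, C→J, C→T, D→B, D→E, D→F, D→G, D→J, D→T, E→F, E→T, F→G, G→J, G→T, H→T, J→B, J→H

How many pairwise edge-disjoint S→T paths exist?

Assign every edge capacity 1; by Menger, the answer equals the max flow.
Path S→T (+1); total 1.
Path S→B→T (+1); total 2.
Path S→D→T (+1); total 3.
Path S→G→T (+1); total 4.
Path S→H→T (+1); total 5.
Path S→J→B→C→T (+1); total 6.
No residual S→T path; max flow = 6.
Certifying cut of size 6: {G→T, H→T, J→B, S→B, S→D, S→T}.

6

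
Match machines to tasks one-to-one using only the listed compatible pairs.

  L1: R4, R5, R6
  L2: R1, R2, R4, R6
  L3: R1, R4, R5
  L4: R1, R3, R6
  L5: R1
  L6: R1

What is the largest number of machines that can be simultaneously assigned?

Unit-capacity flow: source→left, listed edges, right→sink; max matching = max flow.
Augmenting path L1→R4 (+1); matched 1.
Augmenting path L2→R1 (+1); matched 2.
Augmenting path L3→R5 (+1); matched 3.
Augmenting path L4→R3 (+1); matched 4.
Augmenting path L5→R1→L2→R2 (+1); matched 5.
No augmenting path remains; maximum matching = 5.
König certificate: {L1, L2, L3, L4, R1} is a vertex cover of size 5 (every listed pair touches it), so no matching can be larger.

5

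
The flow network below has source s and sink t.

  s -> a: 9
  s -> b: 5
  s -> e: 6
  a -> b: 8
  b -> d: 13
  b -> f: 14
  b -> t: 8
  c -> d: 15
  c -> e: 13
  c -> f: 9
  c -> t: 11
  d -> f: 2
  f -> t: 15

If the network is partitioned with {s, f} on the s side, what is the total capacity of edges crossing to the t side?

35

Edges leaving {s, f}: s→a (9), s→b (5), s→e (6), f→t (15).
Cut capacity = 9 + 5 + 6 + 15 = 35.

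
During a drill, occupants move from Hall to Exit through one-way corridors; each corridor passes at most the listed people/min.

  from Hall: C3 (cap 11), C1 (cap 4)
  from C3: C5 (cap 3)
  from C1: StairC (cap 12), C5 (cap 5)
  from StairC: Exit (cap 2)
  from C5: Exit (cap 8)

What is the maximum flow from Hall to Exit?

Augment Hall→C3→C5→Exit: bottleneck 3, flow now 3.
Augment Hall→C1→StairC→Exit: bottleneck 2, flow now 5.
Augment Hall→C1→C5→Exit: bottleneck 2, flow now 7.
No augmenting path remains; maximum flow = 7.
In the residual graph, reachable from Hall: {Hall, C3}.
Min-cut edges: Hall→C1 (4), C3→C5 (3); capacity 4 + 3 = 7.
This cut is saturated, so no flow can exceed 7.

7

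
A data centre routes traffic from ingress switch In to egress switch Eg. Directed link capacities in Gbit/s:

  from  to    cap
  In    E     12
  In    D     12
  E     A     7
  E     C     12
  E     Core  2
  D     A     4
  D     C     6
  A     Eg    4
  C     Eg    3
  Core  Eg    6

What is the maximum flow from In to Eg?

9

Augment In→E→A→Eg: bottleneck 4, flow now 4.
Augment In→E→C→Eg: bottleneck 3, flow now 7.
Augment In→E→Core→Eg: bottleneck 2, flow now 9.
No augmenting path remains; maximum flow = 9.
In the residual graph, reachable from In: {In, E, D, A, C}.
Min-cut edges: E→Core (2), A→Eg (4), C→Eg (3); capacity 2 + 4 + 3 = 9.
This cut is saturated, so no flow can exceed 9.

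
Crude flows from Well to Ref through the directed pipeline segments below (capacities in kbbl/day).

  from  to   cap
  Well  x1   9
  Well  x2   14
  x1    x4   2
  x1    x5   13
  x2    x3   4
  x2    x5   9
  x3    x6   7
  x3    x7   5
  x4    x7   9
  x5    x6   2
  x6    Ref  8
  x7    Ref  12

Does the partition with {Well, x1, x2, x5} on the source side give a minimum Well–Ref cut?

Yes — it is a minimum cut (capacity 8).

Given cut capacity: 2 + 4 + 2 = 8.
Augment Well→x1→x4→x7→Ref: bottleneck 2, flow now 2.
Augment Well→x1→x5→x6→Ref: bottleneck 2, flow now 4.
Augment Well→x2→x3→x6→Ref: bottleneck 4, flow now 8.
No augmenting path remains; maximum flow = 8.
Cut capacity 8 equals the max flow, so it is a minimum cut.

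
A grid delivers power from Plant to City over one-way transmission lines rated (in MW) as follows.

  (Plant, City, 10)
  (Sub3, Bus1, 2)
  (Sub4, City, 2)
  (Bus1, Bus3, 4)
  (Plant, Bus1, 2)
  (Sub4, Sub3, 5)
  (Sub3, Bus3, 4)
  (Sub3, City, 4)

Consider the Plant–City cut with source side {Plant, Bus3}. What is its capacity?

Edges leaving {Plant, Bus3}: Plant→Bus1 (2), Plant→City (10).
Cut capacity = 2 + 10 = 12.

12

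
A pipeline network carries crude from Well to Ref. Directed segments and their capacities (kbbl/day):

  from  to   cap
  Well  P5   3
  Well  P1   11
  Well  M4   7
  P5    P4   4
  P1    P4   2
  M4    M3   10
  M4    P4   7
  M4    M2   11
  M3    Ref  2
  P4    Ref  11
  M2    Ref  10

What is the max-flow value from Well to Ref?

12

Augment Well→P5→P4→Ref: bottleneck 3, flow now 3.
Augment Well→P1→P4→Ref: bottleneck 2, flow now 5.
Augment Well→M4→M3→Ref: bottleneck 2, flow now 7.
Augment Well→M4→P4→Ref: bottleneck 5, flow now 12.
No augmenting path remains; maximum flow = 12.
In the residual graph, reachable from Well: {Well, P1}.
Min-cut edges: Well→P5 (3), Well→M4 (7), P1→P4 (2); capacity 3 + 7 + 2 = 12.
This cut is saturated, so no flow can exceed 12.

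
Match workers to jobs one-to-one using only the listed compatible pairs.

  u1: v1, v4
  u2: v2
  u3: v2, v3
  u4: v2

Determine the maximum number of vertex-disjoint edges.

Unit-capacity flow: source→left, listed edges, right→sink; max matching = max flow.
Augmenting path u1→v1 (+1); matched 1.
Augmenting path u2→v2 (+1); matched 2.
Augmenting path u3→v3 (+1); matched 3.
No augmenting path remains; maximum matching = 3.
König certificate: {u1, u3, v2} is a vertex cover of size 3 (every listed pair touches it), so no matching can be larger.

3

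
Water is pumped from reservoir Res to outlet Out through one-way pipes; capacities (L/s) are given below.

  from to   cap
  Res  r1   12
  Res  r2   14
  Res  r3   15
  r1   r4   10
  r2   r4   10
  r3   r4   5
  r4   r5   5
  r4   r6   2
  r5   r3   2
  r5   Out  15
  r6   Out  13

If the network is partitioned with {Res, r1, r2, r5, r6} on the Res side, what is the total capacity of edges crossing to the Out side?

65

Edges leaving {Res, r1, r2, r5, r6}: Res→r3 (15), r1→r4 (10), r2→r4 (10), r5→r3 (2), r5→Out (15), r6→Out (13).
Cut capacity = 15 + 10 + 10 + 2 + 15 + 13 = 65.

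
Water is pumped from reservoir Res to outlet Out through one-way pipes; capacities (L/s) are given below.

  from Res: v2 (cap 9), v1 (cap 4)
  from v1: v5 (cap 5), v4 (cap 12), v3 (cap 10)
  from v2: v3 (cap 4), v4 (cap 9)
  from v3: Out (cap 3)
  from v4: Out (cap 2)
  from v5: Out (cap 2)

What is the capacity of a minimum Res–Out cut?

7

Augment Res→v1→v3→Out: bottleneck 3, flow now 3.
Augment Res→v1→v4→Out: bottleneck 1, flow now 4.
Augment Res→v2→v4→Out: bottleneck 1, flow now 5.
Augment Res→v2→v3→v1→v5→Out: bottleneck 2, flow now 7. (uses reverse residual edge)
No augmenting path remains; maximum flow = 7.
By max-flow min-cut, the minimum cut capacity equals the max flow.
In the residual graph, reachable from Res: {Res, v1, v2, v3, v4, v5}.
Min-cut edges: v3→Out (3), v4→Out (2), v5→Out (2); capacity 3 + 2 + 2 = 7.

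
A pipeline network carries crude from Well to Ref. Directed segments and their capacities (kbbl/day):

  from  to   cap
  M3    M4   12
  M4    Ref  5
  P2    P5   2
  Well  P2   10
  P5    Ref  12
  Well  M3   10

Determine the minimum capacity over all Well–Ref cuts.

Augment Well→M3→M4→Ref: bottleneck 5, flow now 5.
Augment Well→P2→P5→Ref: bottleneck 2, flow now 7.
No augmenting path remains; maximum flow = 7.
By max-flow min-cut, the minimum cut capacity equals the max flow.
In the residual graph, reachable from Well: {Well, M3, P2, M4}.
Min-cut edges: P2→P5 (2), M4→Ref (5); capacity 2 + 5 = 7.

7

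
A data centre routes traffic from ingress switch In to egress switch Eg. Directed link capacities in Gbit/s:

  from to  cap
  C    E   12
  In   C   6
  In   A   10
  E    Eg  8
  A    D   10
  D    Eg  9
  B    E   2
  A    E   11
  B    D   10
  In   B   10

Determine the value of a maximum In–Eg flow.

Augment In→A→D→Eg: bottleneck 9, flow now 9.
Augment In→A→E→Eg: bottleneck 1, flow now 10.
Augment In→B→E→Eg: bottleneck 2, flow now 12.
Augment In→C→E→Eg: bottleneck 5, flow now 17.
No augmenting path remains; maximum flow = 17.
In the residual graph, reachable from In: {In, A, B, C, D, E}.
Min-cut edges: D→Eg (9), E→Eg (8); capacity 9 + 8 = 17.
This cut is saturated, so no flow can exceed 17.

17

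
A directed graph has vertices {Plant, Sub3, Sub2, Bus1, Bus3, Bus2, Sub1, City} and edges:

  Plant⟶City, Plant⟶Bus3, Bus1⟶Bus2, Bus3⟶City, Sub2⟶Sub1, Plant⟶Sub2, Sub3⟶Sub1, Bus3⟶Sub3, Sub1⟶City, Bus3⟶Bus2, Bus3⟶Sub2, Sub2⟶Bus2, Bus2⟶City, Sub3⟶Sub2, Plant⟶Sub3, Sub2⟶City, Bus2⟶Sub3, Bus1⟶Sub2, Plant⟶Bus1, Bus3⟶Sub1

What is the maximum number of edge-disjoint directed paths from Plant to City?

5

Assign every edge capacity 1; by Menger, the answer equals the max flow.
Path Plant→City (+1); total 1.
Path Plant→Sub2→City (+1); total 2.
Path Plant→Bus3→City (+1); total 3.
Path Plant→Sub3→Sub1→City (+1); total 4.
Path Plant→Bus1→Bus2→City (+1); total 5.
No residual Plant→City path; max flow = 5.
Certifying cut of size 5: {Plant→Bus1, Plant→Bus3, Plant→City, Plant→Sub2, Plant→Sub3}.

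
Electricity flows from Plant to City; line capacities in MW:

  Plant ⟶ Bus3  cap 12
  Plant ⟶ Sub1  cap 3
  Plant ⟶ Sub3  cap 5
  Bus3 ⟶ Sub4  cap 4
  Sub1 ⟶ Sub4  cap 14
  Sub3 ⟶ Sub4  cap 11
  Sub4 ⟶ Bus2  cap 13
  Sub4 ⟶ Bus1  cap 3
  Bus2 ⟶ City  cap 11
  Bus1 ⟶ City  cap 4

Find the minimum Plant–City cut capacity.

Augment Plant→Bus3→Sub4→Bus2→City: bottleneck 4, flow now 4.
Augment Plant→Sub1→Sub4→Bus2→City: bottleneck 3, flow now 7.
Augment Plant→Sub3→Sub4→Bus2→City: bottleneck 4, flow now 11.
Augment Plant→Sub3→Sub4→Bus1→City: bottleneck 1, flow now 12.
No augmenting path remains; maximum flow = 12.
By max-flow min-cut, the minimum cut capacity equals the max flow.
In the residual graph, reachable from Plant: {Plant, Bus3}.
Min-cut edges: Plant→Sub1 (3), Plant→Sub3 (5), Bus3→Sub4 (4); capacity 3 + 5 + 4 = 12.

12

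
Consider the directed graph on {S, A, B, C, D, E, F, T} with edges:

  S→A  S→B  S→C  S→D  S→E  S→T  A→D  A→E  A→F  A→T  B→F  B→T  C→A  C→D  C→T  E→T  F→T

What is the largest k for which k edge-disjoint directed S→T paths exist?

5

Assign every edge capacity 1; by Menger, the answer equals the max flow.
Path S→T (+1); total 1.
Path S→A→T (+1); total 2.
Path S→B→T (+1); total 3.
Path S→C→T (+1); total 4.
Path S→E→T (+1); total 5.
No residual S→T path; max flow = 5.
Certifying cut of size 5: {S→A, S→B, S→C, S→E, S→T}.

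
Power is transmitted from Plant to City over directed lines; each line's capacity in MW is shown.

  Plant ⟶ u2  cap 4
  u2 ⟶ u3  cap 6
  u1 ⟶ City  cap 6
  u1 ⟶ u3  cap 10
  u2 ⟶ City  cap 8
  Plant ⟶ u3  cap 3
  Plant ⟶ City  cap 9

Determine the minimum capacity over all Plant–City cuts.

13

Augment Plant→City: bottleneck 9, flow now 9.
Augment Plant→u2→City: bottleneck 4, flow now 13.
No augmenting path remains; maximum flow = 13.
By max-flow min-cut, the minimum cut capacity equals the max flow.
In the residual graph, reachable from Plant: {Plant, u3}.
Min-cut edges: Plant→u2 (4), Plant→City (9); capacity 4 + 9 = 13.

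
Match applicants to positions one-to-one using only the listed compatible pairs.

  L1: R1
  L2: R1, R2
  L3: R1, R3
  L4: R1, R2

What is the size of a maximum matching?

3

Unit-capacity flow: source→left, listed edges, right→sink; max matching = max flow.
Augmenting path L1→R1 (+1); matched 1.
Augmenting path L2→R2 (+1); matched 2.
Augmenting path L3→R3 (+1); matched 3.
No augmenting path remains; maximum matching = 3.
König certificate: {L3, R1, R2} is a vertex cover of size 3 (every listed pair touches it), so no matching can be larger.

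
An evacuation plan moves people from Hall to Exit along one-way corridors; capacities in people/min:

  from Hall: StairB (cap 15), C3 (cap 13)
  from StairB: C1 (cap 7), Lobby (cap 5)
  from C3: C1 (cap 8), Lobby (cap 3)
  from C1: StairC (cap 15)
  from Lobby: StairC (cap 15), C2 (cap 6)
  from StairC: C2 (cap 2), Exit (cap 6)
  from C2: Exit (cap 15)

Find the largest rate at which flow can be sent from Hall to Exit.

Augment Hall→StairB→C1→StairC→Exit: bottleneck 6, flow now 6.
Augment Hall→StairB→Lobby→C2→Exit: bottleneck 5, flow now 11.
Augment Hall→C3→Lobby→C2→Exit: bottleneck 1, flow now 12.
Augment Hall→StairB→C1→StairC→C2→Exit: bottleneck 1, flow now 13.
Augment Hall→C3→C1→StairC→C2→Exit: bottleneck 1, flow now 14.
No augmenting path remains; maximum flow = 14.
In the residual graph, reachable from Hall: {Hall, StairB, C3, C1, Lobby, StairC}.
Min-cut edges: Lobby→C2 (6), StairC→C2 (2), StairC→Exit (6); capacity 6 + 2 + 6 = 14.
This cut is saturated, so no flow can exceed 14.

14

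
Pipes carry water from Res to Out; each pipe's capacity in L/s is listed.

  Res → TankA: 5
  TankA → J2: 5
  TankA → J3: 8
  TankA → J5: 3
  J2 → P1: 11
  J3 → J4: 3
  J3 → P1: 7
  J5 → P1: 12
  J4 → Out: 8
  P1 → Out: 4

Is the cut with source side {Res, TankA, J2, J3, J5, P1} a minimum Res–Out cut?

No — its capacity is 7, but the minimum cut has capacity 5.

Given cut capacity: 3 + 4 = 7.
Augment Res→TankA→J2→P1→Out: bottleneck 4, flow now 4.
Augment Res→TankA→J3→J4→Out: bottleneck 1, flow now 5.
No augmenting path remains; maximum flow = 5.
In the residual graph, reachable from Res: {Res}.
Min-cut edges: Res→TankA (5); capacity 5 = 5.
Cut capacity 7 exceeds the max flow 5, so it is not minimum.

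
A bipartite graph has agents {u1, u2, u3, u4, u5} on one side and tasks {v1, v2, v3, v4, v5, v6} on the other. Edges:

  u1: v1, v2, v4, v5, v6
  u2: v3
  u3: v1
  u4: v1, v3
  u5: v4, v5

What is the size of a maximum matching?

4

Unit-capacity flow: source→left, listed edges, right→sink; max matching = max flow.
Augmenting path u1→v1 (+1); matched 1.
Augmenting path u2→v3 (+1); matched 2.
Augmenting path u5→v4 (+1); matched 3.
Augmenting path u3→v1→u1→v2 (+1); matched 4.
No augmenting path remains; maximum matching = 4.
König certificate: {u1, u5, v1, v3} is a vertex cover of size 4 (every listed pair touches it), so no matching can be larger.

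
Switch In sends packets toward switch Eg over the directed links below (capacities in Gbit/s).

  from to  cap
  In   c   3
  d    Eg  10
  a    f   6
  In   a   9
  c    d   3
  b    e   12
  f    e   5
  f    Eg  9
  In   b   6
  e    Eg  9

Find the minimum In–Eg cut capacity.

15

Augment In→a→f→Eg: bottleneck 6, flow now 6.
Augment In→b→e→Eg: bottleneck 6, flow now 12.
Augment In→c→d→Eg: bottleneck 3, flow now 15.
No augmenting path remains; maximum flow = 15.
By max-flow min-cut, the minimum cut capacity equals the max flow.
In the residual graph, reachable from In: {In, a}.
Min-cut edges: In→b (6), In→c (3), a→f (6); capacity 6 + 3 + 6 = 15.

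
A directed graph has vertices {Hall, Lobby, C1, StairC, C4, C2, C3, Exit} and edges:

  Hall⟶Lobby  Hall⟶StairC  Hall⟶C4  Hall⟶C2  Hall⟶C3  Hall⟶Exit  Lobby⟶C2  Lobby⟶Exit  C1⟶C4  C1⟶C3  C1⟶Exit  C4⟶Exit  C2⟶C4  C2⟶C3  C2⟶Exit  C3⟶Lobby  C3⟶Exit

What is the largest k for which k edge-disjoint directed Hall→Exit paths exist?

5

Assign every edge capacity 1; by Menger, the answer equals the max flow.
Path Hall→Exit (+1); total 1.
Path Hall→Lobby→Exit (+1); total 2.
Path Hall→C4→Exit (+1); total 3.
Path Hall→C2→Exit (+1); total 4.
Path Hall→C3→Exit (+1); total 5.
No residual Hall→Exit path; max flow = 5.
Certifying cut of size 5: {Hall→C2, Hall→C3, Hall→C4, Hall→Exit, Hall→Lobby}.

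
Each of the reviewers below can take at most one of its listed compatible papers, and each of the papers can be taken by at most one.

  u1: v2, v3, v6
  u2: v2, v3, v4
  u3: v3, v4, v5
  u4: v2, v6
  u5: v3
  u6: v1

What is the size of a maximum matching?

Unit-capacity flow: source→left, listed edges, right→sink; max matching = max flow.
Augmenting path u1→v2 (+1); matched 1.
Augmenting path u2→v3 (+1); matched 2.
Augmenting path u3→v4 (+1); matched 3.
Augmenting path u4→v6 (+1); matched 4.
Augmenting path u6→v1 (+1); matched 5.
Augmenting path u5→v3→u2→v4→u3→v5 (+1); matched 6.
No augmenting path remains; maximum matching = 6.
König certificate: {u1, u2, u3, u4, u5, u6} is a vertex cover of size 6 (every listed pair touches it), so no matching can be larger.

6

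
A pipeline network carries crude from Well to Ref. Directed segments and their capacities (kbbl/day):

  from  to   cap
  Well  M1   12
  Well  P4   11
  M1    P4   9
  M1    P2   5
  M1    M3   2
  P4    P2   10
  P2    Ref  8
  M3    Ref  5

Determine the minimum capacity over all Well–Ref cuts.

Augment Well→M1→P2→Ref: bottleneck 5, flow now 5.
Augment Well→M1→M3→Ref: bottleneck 2, flow now 7.
Augment Well→P4→P2→Ref: bottleneck 3, flow now 10.
No augmenting path remains; maximum flow = 10.
By max-flow min-cut, the minimum cut capacity equals the max flow.
In the residual graph, reachable from Well: {Well, M1, P4, P2}.
Min-cut edges: M1→M3 (2), P2→Ref (8); capacity 2 + 8 = 10.

10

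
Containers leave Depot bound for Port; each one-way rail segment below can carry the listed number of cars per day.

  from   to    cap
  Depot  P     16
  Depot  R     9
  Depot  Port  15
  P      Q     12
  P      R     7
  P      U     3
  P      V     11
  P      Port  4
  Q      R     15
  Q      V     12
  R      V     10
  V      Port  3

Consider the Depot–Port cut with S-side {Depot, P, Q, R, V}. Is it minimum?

Given cut capacity: 15 + 3 + 4 + 3 = 25.
Augment Depot→Port: bottleneck 15, flow now 15.
Augment Depot→P→Port: bottleneck 4, flow now 19.
Augment Depot→P→V→Port: bottleneck 3, flow now 22.
No augmenting path remains; maximum flow = 22.
In the residual graph, reachable from Depot: {Depot, P, Q, R, U, V}.
Min-cut edges: Depot→Port (15), P→Port (4), V→Port (3); capacity 15 + 4 + 3 = 22.
Cut capacity 25 exceeds the max flow 22, so it is not minimum.

No — its capacity is 25, but the minimum cut has capacity 22.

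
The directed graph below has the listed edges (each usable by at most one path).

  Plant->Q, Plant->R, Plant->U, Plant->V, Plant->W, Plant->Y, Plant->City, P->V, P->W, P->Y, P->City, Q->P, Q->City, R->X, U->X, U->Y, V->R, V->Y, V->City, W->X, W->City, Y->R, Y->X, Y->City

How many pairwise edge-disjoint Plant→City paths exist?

Assign every edge capacity 1; by Menger, the answer equals the max flow.
Path Plant→City (+1); total 1.
Path Plant→Q→City (+1); total 2.
Path Plant→V→City (+1); total 3.
Path Plant→W→City (+1); total 4.
Path Plant→Y→City (+1); total 5.
No residual Plant→City path; max flow = 5.
Certifying cut of size 5: {Plant→City, Plant→Q, Plant→V, Plant→W, Y→City}.

5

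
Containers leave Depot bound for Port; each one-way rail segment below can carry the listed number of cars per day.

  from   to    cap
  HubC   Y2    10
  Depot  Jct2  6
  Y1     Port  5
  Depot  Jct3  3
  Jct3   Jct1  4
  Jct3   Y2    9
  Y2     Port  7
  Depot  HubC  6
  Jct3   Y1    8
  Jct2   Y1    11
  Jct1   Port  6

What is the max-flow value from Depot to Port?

Augment Depot→Jct3→Y2→Port: bottleneck 3, flow now 3.
Augment Depot→HubC→Y2→Port: bottleneck 4, flow now 7.
Augment Depot→Jct2→Y1→Port: bottleneck 5, flow now 12.
Augment Depot→HubC→Y2→Jct3→Jct1→Port: bottleneck 2, flow now 14. (uses reverse residual edge)
No augmenting path remains; maximum flow = 14.
In the residual graph, reachable from Depot: {Depot, Jct2, Y1}.
Min-cut edges: Depot→Jct3 (3), Depot→HubC (6), Y1→Port (5); capacity 3 + 6 + 5 = 14.
This cut is saturated, so no flow can exceed 14.

14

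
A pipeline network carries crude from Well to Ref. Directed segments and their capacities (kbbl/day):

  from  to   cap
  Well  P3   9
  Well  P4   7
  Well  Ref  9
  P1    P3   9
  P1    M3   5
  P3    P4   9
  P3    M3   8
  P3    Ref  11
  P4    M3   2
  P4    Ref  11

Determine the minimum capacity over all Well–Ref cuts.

25

Augment Well→Ref: bottleneck 9, flow now 9.
Augment Well→P3→Ref: bottleneck 9, flow now 18.
Augment Well→P4→Ref: bottleneck 7, flow now 25.
No augmenting path remains; maximum flow = 25.
By max-flow min-cut, the minimum cut capacity equals the max flow.
In the residual graph, reachable from Well: {Well}.
Min-cut edges: Well→P3 (9), Well→P4 (7), Well→Ref (9); capacity 9 + 7 + 9 = 25.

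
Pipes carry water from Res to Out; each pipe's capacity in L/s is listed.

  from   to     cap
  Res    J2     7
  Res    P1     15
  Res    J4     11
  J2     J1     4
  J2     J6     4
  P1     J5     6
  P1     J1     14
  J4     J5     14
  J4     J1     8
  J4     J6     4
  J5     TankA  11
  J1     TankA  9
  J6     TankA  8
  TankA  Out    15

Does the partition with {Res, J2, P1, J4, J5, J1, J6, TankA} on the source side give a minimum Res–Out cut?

Given cut capacity: 15 = 15.
Augment Res→J2→J1→TankA→Out: bottleneck 4, flow now 4.
Augment Res→J2→J6→TankA→Out: bottleneck 3, flow now 7.
Augment Res→P1→J5→TankA→Out: bottleneck 6, flow now 13.
Augment Res→P1→J1→TankA→Out: bottleneck 2, flow now 15.
No augmenting path remains; maximum flow = 15.
Cut capacity 15 equals the max flow, so it is a minimum cut.

Yes — it is a minimum cut (capacity 15).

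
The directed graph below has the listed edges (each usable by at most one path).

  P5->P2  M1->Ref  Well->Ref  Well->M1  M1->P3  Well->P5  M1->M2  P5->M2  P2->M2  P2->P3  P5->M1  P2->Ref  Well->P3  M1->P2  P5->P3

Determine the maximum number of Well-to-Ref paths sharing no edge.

Assign every edge capacity 1; by Menger, the answer equals the max flow.
Path Well→Ref (+1); total 1.
Path Well→M1→Ref (+1); total 2.
Path Well→P5→P2→Ref (+1); total 3.
No residual Well→Ref path; max flow = 3.
Certifying cut of size 3: {Well→M1, Well→P5, Well→Ref}.

3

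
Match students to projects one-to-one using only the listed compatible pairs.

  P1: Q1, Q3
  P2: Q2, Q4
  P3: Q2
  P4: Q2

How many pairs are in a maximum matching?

3

Unit-capacity flow: source→left, listed edges, right→sink; max matching = max flow.
Augmenting path P1→Q1 (+1); matched 1.
Augmenting path P2→Q2 (+1); matched 2.
Augmenting path P3→Q2→P2→Q4 (+1); matched 3.
No augmenting path remains; maximum matching = 3.
König certificate: {P1, P2, Q2} is a vertex cover of size 3 (every listed pair touches it), so no matching can be larger.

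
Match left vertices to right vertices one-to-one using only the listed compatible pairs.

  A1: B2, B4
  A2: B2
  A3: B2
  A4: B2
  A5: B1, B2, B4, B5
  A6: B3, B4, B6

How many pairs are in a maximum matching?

4

Unit-capacity flow: source→left, listed edges, right→sink; max matching = max flow.
Augmenting path A1→B2 (+1); matched 1.
Augmenting path A5→B1 (+1); matched 2.
Augmenting path A6→B3 (+1); matched 3.
Augmenting path A2→B2→A1→B4 (+1); matched 4.
No augmenting path remains; maximum matching = 4.
König certificate: {A1, A5, A6, B2} is a vertex cover of size 4 (every listed pair touches it), so no matching can be larger.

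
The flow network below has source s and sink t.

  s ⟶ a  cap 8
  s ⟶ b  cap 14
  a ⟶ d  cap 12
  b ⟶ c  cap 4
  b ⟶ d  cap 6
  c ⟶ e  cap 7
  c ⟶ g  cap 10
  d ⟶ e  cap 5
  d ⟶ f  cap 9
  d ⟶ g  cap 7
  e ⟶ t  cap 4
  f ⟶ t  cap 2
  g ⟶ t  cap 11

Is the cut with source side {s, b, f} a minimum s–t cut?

No — its capacity is 20, but the minimum cut has capacity 17.

Given cut capacity: 8 + 4 + 6 + 2 = 20.
Augment s→a→d→e→t: bottleneck 4, flow now 4.
Augment s→a→d→f→t: bottleneck 2, flow now 6.
Augment s→a→d→g→t: bottleneck 2, flow now 8.
Augment s→b→c→g→t: bottleneck 4, flow now 12.
Augment s→b→d→g→t: bottleneck 5, flow now 17.
No augmenting path remains; maximum flow = 17.
In the residual graph, reachable from s: {s, a, b, d, e, f}.
Min-cut edges: b→c (4), d→g (7), e→t (4), f→t (2); capacity 4 + 7 + 4 + 2 = 17.
Cut capacity 20 exceeds the max flow 17, so it is not minimum.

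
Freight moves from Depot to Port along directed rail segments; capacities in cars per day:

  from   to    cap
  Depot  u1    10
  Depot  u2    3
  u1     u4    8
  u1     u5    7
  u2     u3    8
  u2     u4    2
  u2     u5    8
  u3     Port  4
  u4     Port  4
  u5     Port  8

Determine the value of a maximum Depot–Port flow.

Augment Depot→u1→u4→Port: bottleneck 4, flow now 4.
Augment Depot→u1→u5→Port: bottleneck 6, flow now 10.
Augment Depot→u2→u3→Port: bottleneck 3, flow now 13.
No augmenting path remains; maximum flow = 13.
In the residual graph, reachable from Depot: {Depot}.
Min-cut edges: Depot→u1 (10), Depot→u2 (3); capacity 10 + 3 = 13.
This cut is saturated, so no flow can exceed 13.

13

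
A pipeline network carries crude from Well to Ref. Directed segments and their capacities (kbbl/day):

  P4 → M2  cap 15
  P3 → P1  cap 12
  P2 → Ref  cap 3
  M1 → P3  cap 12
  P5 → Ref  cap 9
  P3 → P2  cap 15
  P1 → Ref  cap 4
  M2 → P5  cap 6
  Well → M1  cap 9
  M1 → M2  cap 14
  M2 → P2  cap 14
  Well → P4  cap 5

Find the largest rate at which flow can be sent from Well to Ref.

Augment Well→M1→P3→P1→Ref: bottleneck 4, flow now 4.
Augment Well→M1→P3→P2→Ref: bottleneck 3, flow now 7.
Augment Well→M1→M2→P5→Ref: bottleneck 2, flow now 9.
Augment Well→P4→M2→P5→Ref: bottleneck 4, flow now 13.
No augmenting path remains; maximum flow = 13.
In the residual graph, reachable from Well: {Well, M1, P4, P3, M2, P1, P2}.
Min-cut edges: M2→P5 (6), P1→Ref (4), P2→Ref (3); capacity 6 + 4 + 3 = 13.
This cut is saturated, so no flow can exceed 13.

13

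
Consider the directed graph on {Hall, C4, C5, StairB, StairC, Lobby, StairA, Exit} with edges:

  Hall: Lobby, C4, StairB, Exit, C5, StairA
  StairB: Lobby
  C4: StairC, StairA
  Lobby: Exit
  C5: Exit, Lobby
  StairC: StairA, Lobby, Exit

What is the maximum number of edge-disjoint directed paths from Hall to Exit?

4

Assign every edge capacity 1; by Menger, the answer equals the max flow.
Path Hall→Exit (+1); total 1.
Path Hall→C5→Exit (+1); total 2.
Path Hall→Lobby→Exit (+1); total 3.
Path Hall→C4→StairC→Exit (+1); total 4.
No residual Hall→Exit path; max flow = 4.
Certifying cut of size 4: {Hall→C4, Hall→C5, Hall→Exit, Lobby→Exit}.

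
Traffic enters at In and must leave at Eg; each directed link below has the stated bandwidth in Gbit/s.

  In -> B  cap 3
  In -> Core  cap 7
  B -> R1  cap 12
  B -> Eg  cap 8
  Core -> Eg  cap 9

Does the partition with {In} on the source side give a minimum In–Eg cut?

Given cut capacity: 3 + 7 = 10.
Augment In→B→Eg: bottleneck 3, flow now 3.
Augment In→Core→Eg: bottleneck 7, flow now 10.
No augmenting path remains; maximum flow = 10.
Cut capacity 10 equals the max flow, so it is a minimum cut.

Yes — it is a minimum cut (capacity 10).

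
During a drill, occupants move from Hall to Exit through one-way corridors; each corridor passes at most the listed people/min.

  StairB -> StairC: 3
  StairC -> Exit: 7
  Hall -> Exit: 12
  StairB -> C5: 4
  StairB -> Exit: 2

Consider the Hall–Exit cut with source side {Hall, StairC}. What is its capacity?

19

Edges leaving {Hall, StairC}: Hall→Exit (12), StairC→Exit (7).
Cut capacity = 12 + 7 = 19.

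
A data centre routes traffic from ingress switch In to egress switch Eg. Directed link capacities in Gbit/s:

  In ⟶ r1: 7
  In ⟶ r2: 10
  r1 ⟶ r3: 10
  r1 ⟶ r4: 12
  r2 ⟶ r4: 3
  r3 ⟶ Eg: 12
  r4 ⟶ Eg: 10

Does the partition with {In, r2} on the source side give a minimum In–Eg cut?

Given cut capacity: 7 + 3 = 10.
Augment In→r1→r3→Eg: bottleneck 7, flow now 7.
Augment In→r2→r4→Eg: bottleneck 3, flow now 10.
No augmenting path remains; maximum flow = 10.
Cut capacity 10 equals the max flow, so it is a minimum cut.

Yes — it is a minimum cut (capacity 10).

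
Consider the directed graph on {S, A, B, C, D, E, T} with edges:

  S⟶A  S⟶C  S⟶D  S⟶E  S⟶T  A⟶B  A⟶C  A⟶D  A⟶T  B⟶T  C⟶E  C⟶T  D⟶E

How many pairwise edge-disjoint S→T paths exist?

Assign every edge capacity 1; by Menger, the answer equals the max flow.
Path S→T (+1); total 1.
Path S→A→T (+1); total 2.
Path S→C→T (+1); total 3.
No residual S→T path; max flow = 3.
Certifying cut of size 3: {S→A, S→C, S→T}.

3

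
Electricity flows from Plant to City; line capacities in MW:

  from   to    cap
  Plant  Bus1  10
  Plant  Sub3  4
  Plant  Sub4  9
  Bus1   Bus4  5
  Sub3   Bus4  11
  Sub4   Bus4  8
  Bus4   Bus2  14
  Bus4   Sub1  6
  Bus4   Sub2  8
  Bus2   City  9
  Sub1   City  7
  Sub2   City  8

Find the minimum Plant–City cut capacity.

17

Augment Plant→Bus1→Bus4→Bus2→City: bottleneck 5, flow now 5.
Augment Plant→Sub3→Bus4→Bus2→City: bottleneck 4, flow now 9.
Augment Plant→Sub4→Bus4→Sub1→City: bottleneck 6, flow now 15.
Augment Plant→Sub4→Bus4→Sub2→City: bottleneck 2, flow now 17.
No augmenting path remains; maximum flow = 17.
By max-flow min-cut, the minimum cut capacity equals the max flow.
In the residual graph, reachable from Plant: {Plant, Bus1, Sub4}.
Min-cut edges: Plant→Sub3 (4), Bus1→Bus4 (5), Sub4→Bus4 (8); capacity 4 + 5 + 8 = 17.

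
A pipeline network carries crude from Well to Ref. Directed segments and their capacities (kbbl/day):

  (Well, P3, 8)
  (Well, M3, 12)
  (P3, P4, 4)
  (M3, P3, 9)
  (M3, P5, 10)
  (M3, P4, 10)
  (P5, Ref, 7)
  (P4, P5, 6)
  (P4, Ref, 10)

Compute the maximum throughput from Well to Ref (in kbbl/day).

Augment Well→P3→P4→Ref: bottleneck 4, flow now 4.
Augment Well→M3→P5→Ref: bottleneck 7, flow now 11.
Augment Well→M3→P4→Ref: bottleneck 5, flow now 16.
No augmenting path remains; maximum flow = 16.
In the residual graph, reachable from Well: {Well, P3}.
Min-cut edges: Well→M3 (12), P3→P4 (4); capacity 12 + 4 = 16.
This cut is saturated, so no flow can exceed 16.

16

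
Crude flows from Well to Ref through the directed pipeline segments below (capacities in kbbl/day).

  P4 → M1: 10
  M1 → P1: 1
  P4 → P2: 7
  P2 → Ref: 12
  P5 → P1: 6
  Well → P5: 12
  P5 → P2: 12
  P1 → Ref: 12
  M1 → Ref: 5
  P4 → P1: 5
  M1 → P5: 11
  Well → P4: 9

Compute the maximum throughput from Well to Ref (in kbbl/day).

Augment Well→P5→P1→Ref: bottleneck 6, flow now 6.
Augment Well→P5→P2→Ref: bottleneck 6, flow now 12.
Augment Well→P4→P1→Ref: bottleneck 5, flow now 17.
Augment Well→P4→P2→Ref: bottleneck 4, flow now 21.
No augmenting path remains; maximum flow = 21.
In the residual graph, reachable from Well: {Well}.
Min-cut edges: Well→P5 (12), Well→P4 (9); capacity 12 + 9 = 21.
This cut is saturated, so no flow can exceed 21.

21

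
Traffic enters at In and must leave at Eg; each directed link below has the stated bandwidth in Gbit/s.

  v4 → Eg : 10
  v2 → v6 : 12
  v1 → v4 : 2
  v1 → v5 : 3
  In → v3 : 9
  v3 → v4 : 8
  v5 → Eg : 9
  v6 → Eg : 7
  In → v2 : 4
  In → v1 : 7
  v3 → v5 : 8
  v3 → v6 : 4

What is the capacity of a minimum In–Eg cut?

Augment In→v1→v4→Eg: bottleneck 2, flow now 2.
Augment In→v1→v5→Eg: bottleneck 3, flow now 5.
Augment In→v2→v6→Eg: bottleneck 4, flow now 9.
Augment In→v3→v4→Eg: bottleneck 8, flow now 17.
Augment In→v3→v5→Eg: bottleneck 1, flow now 18.
No augmenting path remains; maximum flow = 18.
By max-flow min-cut, the minimum cut capacity equals the max flow.
In the residual graph, reachable from In: {In, v1}.
Min-cut edges: In→v2 (4), In→v3 (9), v1→v4 (2), v1→v5 (3); capacity 4 + 9 + 2 + 3 = 18.

18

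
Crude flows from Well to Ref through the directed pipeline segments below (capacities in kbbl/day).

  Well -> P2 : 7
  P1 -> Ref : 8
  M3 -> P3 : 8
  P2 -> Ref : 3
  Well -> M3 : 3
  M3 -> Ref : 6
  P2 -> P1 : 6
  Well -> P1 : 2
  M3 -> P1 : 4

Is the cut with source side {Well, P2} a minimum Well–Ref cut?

No — its capacity is 14, but the minimum cut has capacity 12.

Given cut capacity: 3 + 2 + 6 + 3 = 14.
Augment Well→P2→Ref: bottleneck 3, flow now 3.
Augment Well→M3→Ref: bottleneck 3, flow now 6.
Augment Well→P1→Ref: bottleneck 2, flow now 8.
Augment Well→P2→P1→Ref: bottleneck 4, flow now 12.
No augmenting path remains; maximum flow = 12.
In the residual graph, reachable from Well: {Well}.
Min-cut edges: Well→P2 (7), Well→M3 (3), Well→P1 (2); capacity 7 + 3 + 2 = 12.
Cut capacity 14 exceeds the max flow 12, so it is not minimum.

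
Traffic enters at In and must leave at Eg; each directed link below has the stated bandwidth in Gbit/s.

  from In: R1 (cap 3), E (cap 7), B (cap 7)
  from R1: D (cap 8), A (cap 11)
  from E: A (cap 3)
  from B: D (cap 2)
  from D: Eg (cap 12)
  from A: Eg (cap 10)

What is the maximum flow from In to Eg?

8

Augment In→R1→D→Eg: bottleneck 3, flow now 3.
Augment In→E→A→Eg: bottleneck 3, flow now 6.
Augment In→B→D→Eg: bottleneck 2, flow now 8.
No augmenting path remains; maximum flow = 8.
In the residual graph, reachable from In: {In, E, B}.
Min-cut edges: In→R1 (3), E→A (3), B→D (2); capacity 3 + 3 + 2 = 8.
This cut is saturated, so no flow can exceed 8.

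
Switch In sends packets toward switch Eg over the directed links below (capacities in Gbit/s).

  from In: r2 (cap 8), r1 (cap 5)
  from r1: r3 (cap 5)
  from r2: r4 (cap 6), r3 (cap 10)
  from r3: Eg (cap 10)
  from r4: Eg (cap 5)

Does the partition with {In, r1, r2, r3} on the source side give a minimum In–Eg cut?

Given cut capacity: 6 + 10 = 16.
Augment In→r1→r3→Eg: bottleneck 5, flow now 5.
Augment In→r2→r3→Eg: bottleneck 5, flow now 10.
Augment In→r2→r4→Eg: bottleneck 3, flow now 13.
No augmenting path remains; maximum flow = 13.
In the residual graph, reachable from In: {In}.
Min-cut edges: In→r1 (5), In→r2 (8); capacity 5 + 8 = 13.
Cut capacity 16 exceeds the max flow 13, so it is not minimum.

No — its capacity is 16, but the minimum cut has capacity 13.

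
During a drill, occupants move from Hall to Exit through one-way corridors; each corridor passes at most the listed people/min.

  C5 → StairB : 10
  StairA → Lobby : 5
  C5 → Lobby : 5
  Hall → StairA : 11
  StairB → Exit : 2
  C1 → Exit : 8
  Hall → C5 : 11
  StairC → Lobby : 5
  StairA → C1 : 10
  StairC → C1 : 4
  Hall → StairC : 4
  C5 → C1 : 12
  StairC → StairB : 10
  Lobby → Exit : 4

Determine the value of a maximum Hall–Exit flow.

Augment Hall→StairA→C1→Exit: bottleneck 8, flow now 8.
Augment Hall→StairA→Lobby→Exit: bottleneck 3, flow now 11.
Augment Hall→C5→Lobby→Exit: bottleneck 1, flow now 12.
Augment Hall→C5→StairB→Exit: bottleneck 2, flow now 14.
No augmenting path remains; maximum flow = 14.
In the residual graph, reachable from Hall: {Hall, StairA, C5, StairC, C1, Lobby, StairB}.
Min-cut edges: C1→Exit (8), Lobby→Exit (4), StairB→Exit (2); capacity 8 + 4 + 2 = 14.
This cut is saturated, so no flow can exceed 14.

14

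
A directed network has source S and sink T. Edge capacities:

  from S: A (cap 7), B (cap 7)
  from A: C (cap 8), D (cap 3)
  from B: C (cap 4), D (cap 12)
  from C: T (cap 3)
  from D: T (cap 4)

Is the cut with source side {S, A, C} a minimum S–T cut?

Given cut capacity: 7 + 3 + 3 = 13.
Augment S→A→C→T: bottleneck 3, flow now 3.
Augment S→A→D→T: bottleneck 3, flow now 6.
Augment S→B→D→T: bottleneck 1, flow now 7.
No augmenting path remains; maximum flow = 7.
In the residual graph, reachable from S: {S, A, B, C, D}.
Min-cut edges: C→T (3), D→T (4); capacity 3 + 4 = 7.
Cut capacity 13 exceeds the max flow 7, so it is not minimum.

No — its capacity is 13, but the minimum cut has capacity 7.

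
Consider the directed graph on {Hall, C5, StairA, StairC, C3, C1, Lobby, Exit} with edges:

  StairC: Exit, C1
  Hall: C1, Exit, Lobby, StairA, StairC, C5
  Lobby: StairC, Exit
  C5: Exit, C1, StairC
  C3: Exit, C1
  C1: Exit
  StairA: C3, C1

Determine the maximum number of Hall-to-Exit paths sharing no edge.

6

Assign every edge capacity 1; by Menger, the answer equals the max flow.
Path Hall→Exit (+1); total 1.
Path Hall→C5→Exit (+1); total 2.
Path Hall→StairC→Exit (+1); total 3.
Path Hall→C1→Exit (+1); total 4.
Path Hall→Lobby→Exit (+1); total 5.
Path Hall→StairA→C3→Exit (+1); total 6.
No residual Hall→Exit path; max flow = 6.
Certifying cut of size 6: {Hall→C1, Hall→C5, Hall→Exit, Hall→Lobby, Hall→StairA, Hall→StairC}.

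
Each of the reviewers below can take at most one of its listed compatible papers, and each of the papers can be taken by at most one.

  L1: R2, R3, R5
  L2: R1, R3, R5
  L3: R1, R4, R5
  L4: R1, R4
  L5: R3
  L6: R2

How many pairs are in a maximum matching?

Unit-capacity flow: source→left, listed edges, right→sink; max matching = max flow.
Augmenting path L1→R2 (+1); matched 1.
Augmenting path L2→R1 (+1); matched 2.
Augmenting path L3→R4 (+1); matched 3.
Augmenting path L5→R3 (+1); matched 4.
Augmenting path L4→R1→L2→R5 (+1); matched 5.
No augmenting path remains; maximum matching = 5.
König certificate: {R1, R2, R3, R4, R5} is a vertex cover of size 5 (every listed pair touches it), so no matching can be larger.

5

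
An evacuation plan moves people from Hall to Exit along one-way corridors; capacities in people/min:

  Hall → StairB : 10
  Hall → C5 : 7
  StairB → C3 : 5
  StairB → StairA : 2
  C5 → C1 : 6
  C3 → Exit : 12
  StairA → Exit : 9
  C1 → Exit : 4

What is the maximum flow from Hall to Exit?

Augment Hall→StairB→C3→Exit: bottleneck 5, flow now 5.
Augment Hall→StairB→StairA→Exit: bottleneck 2, flow now 7.
Augment Hall→C5→C1→Exit: bottleneck 4, flow now 11.
No augmenting path remains; maximum flow = 11.
In the residual graph, reachable from Hall: {Hall, StairB, C5, C1}.
Min-cut edges: StairB→C3 (5), StairB→StairA (2), C1→Exit (4); capacity 5 + 2 + 4 = 11.
This cut is saturated, so no flow can exceed 11.

11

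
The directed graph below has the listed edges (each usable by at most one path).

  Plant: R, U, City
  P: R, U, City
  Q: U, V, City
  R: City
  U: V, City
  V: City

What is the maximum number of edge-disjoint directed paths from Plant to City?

Assign every edge capacity 1; by Menger, the answer equals the max flow.
Path Plant→City (+1); total 1.
Path Plant→R→City (+1); total 2.
Path Plant→U→City (+1); total 3.
No residual Plant→City path; max flow = 3.
Certifying cut of size 3: {Plant→City, Plant→R, Plant→U}.

3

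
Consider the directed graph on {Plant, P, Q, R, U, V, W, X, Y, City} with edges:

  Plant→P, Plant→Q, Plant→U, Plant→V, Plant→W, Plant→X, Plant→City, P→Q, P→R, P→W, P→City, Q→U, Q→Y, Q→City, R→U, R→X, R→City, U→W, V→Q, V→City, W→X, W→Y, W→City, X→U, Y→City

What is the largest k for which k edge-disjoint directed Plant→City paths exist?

Assign every edge capacity 1; by Menger, the answer equals the max flow.
Path Plant→City (+1); total 1.
Path Plant→P→City (+1); total 2.
Path Plant→Q→City (+1); total 3.
Path Plant→V→City (+1); total 4.
Path Plant→W→City (+1); total 5.
Path Plant→U→W→Y→City (+1); total 6.
No residual Plant→City path; max flow = 6.
Certifying cut of size 6: {Plant→City, Plant→P, Plant→Q, Plant→V, Plant→W, U→W}.

6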